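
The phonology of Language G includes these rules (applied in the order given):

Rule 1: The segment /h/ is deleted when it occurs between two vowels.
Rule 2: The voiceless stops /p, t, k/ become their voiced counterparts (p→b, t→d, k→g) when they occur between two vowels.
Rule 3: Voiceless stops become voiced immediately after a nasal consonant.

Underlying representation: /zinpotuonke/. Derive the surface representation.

Rule 1 (intervocalic h-deletion): no segment meets the environment; /zinpotuonke/ is unchanged.
Rule 2 (intervocalic voicing): /t/ is a voiceless stop between vowels /o/ and /u/, so it voices to [d]. /zinpotuonke/ → zinpoduonke.
Rule 3 (post-nasal voicing): /p/ is a voiceless stop immediately after the nasal /n/, so it voices to [b]. /k/ is a voiceless stop immediately after the nasal /n/, so it voices to [g]. /zinpoduonke/ → zinboduonge.

zinboduonge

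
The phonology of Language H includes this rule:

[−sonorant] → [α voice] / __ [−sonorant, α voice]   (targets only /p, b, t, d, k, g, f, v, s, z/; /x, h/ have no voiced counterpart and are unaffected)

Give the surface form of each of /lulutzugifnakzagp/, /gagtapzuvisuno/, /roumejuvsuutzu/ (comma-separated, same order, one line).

luludzugifnagzakp, gaktabzuvisuno, roumejufsuudzu

/lulutzugifnakzagp/: /t/ precedes the voiced obstruent /z/, so it voices to [d] by assimilation. /k/ precedes the voiced obstruent /z/, so it voices to [g] by assimilation. /g/ precedes the voiceless obstruent /p/, so it devoices to [k] by assimilation. → [luludzugifnagzakp].
/gagtapzuvisuno/: /g/ precedes the voiceless obstruent /t/, so it devoices to [k] by assimilation. /p/ precedes the voiced obstruent /z/, so it voices to [b] by assimilation. → [gaktabzuvisuno].
/roumejuvsuutzu/: /v/ precedes the voiceless obstruent /s/, so it devoices to [f] by assimilation. /t/ precedes the voiced obstruent /z/, so it voices to [d] by assimilation. → [roumejufsuudzu].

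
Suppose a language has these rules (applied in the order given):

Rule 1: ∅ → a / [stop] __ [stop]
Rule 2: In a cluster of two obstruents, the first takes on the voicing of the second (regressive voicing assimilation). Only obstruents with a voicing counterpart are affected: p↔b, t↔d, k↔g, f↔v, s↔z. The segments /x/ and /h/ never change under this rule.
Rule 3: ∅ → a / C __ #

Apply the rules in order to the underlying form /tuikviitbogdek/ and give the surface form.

tuigviitabogadeka

Rule 1 (stop-cluster a-epenthesis): /t/ and /b/ form a stop–stop cluster, so [a] is inserted between them. /g/ and /d/ form a stop–stop cluster, so [a] is inserted between them. /tuikviitbogdek/ → tuikviitabogadek.
Rule 2 (regressive voicing assimilation): /k/ precedes the voiced obstruent /v/, so it voices to [g] by assimilation. /tuikviitabogadek/ → tuigviitabogadek.
Rule 3 (final a-epenthesis): the form ends in the consonant /k/, so [a] is inserted word-finally. /tuigviitabogadek/ → tuigviitabogadeka.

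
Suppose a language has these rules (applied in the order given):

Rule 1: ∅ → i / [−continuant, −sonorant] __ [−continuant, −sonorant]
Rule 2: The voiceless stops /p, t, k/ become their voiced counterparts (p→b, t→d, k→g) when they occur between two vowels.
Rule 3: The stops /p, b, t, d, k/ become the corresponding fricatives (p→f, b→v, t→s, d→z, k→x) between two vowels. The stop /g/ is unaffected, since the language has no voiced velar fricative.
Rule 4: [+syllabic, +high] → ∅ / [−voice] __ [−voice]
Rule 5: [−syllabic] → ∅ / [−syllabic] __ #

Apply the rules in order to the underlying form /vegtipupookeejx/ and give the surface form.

Rule 1 (stop-cluster i-epenthesis): /g/ and /t/ form a stop–stop cluster, so [i] is inserted between them. /vegtipupookeejx/ → vegitipupookeejx.
Rule 2 (intervocalic voicing): /t/ is a voiceless stop between vowels /i/ and /i/, so it voices to [d]. /p/ is a voiceless stop between vowels /i/ and /u/, so it voices to [b]. /p/ is a voiceless stop between vowels /u/ and /o/, so it voices to [b]. /k/ is a voiceless stop between vowels /o/ and /e/, so it voices to [g]. /vegitipupookeejx/ → vegidibuboogeejx.
Rule 3 (intervocalic spirantization): /d/ is a stop between vowels /i/ and /i/, so it spirantizes to the fricative [z]. /b/ is a stop between vowels /i/ and /u/, so it spirantizes to the fricative [v]. /b/ is a stop between vowels /u/ and /o/, so it spirantizes to the fricative [v]. /vegidibuboogeejx/ → vegizivuvoogeejx.
Rule 4 (high vowel syncope): no segment meets the environment; /vegizivuvoogeejx/ is unchanged.
Rule 5 (final cluster simplification): /x/ is the second consonant of a word-final cluster /jx/, so it deletes. /vegizivuvoogeejx/ → vegizivuvoogeej.

vegizivuvoogeej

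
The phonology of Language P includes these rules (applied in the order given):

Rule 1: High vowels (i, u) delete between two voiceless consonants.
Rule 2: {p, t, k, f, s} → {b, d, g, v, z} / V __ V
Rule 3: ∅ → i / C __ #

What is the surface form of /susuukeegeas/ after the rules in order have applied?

ssuugeegeasi

Rule 1 (high vowel syncope): /u/ is a high vowel flanked by voiceless consonants /s/ and /s/, so it deletes. /susuukeegeas/ → ssuukeegeas.
Rule 2 (intervocalic voicing): /k/ is a voiceless obstruent between vowels /u/ and /e/, so it voices to [g]. /ssuukeegeas/ → ssuugeegeas.
Rule 3 (final i-epenthesis): the form ends in the consonant /s/, so [i] is inserted word-finally. /ssuugeegeas/ → ssuugeegeasi.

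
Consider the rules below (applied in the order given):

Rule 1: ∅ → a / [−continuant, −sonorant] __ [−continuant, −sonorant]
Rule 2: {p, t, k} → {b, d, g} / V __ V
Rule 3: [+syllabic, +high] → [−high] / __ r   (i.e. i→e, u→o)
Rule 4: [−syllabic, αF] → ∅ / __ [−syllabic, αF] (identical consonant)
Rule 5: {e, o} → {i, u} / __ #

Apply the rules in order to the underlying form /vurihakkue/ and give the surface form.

Rule 1 (stop-cluster a-epenthesis): /k/ and /k/ form a stop–stop cluster, so [a] is inserted between them. /vurihakkue/ → vurihakakue.
Rule 2 (intervocalic voicing): /k/ is a voiceless stop between vowels /a/ and /a/, so it voices to [g]. /k/ is a voiceless stop between vowels /a/ and /u/, so it voices to [g]. /vurihakakue/ → vurihagague.
Rule 3 (pre-rhotic lowering): /u/ is a high vowel immediately before /r/, so it lowers to [o]. /vurihagague/ → vorihagague.
Rule 4 (degemination): no segment meets the environment; /vorihagague/ is unchanged.
Rule 5 (final vowel raising): /e/ is a mid vowel in word-final position, so it raises to [i]. /vorihagague/ → vorihagagui.

vorihagagui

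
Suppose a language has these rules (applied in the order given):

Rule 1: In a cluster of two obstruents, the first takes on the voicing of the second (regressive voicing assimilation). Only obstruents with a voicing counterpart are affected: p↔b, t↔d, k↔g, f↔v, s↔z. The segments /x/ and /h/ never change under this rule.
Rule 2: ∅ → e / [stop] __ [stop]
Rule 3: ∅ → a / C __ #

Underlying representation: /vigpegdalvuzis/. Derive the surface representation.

vikepegedalvuzisa

Rule 1 (regressive voicing assimilation): /g/ precedes the voiceless obstruent /p/, so it devoices to [k] by assimilation. /vigpegdalvuzis/ → vikpegdalvuzis.
Rule 2 (stop-cluster e-epenthesis): /k/ and /p/ form a stop–stop cluster, so [e] is inserted between them. /g/ and /d/ form a stop–stop cluster, so [e] is inserted between them. /vikpegdalvuzis/ → vikepegedalvuzis.
Rule 3 (final a-epenthesis): the form ends in the consonant /s/, so [a] is inserted word-finally. /vikepegedalvuzis/ → vikepegedalvuzisa.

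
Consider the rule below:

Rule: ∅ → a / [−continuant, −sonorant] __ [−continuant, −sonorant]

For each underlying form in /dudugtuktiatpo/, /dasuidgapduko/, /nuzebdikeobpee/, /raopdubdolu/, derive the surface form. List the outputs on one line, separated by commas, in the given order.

dudugatukatiatapo, dasuidagapaduko, nuzebadikeobapee, raopadubadolu

/dudugtuktiatpo/: /g/ and /t/ form a stop–stop cluster, so [a] is inserted between them. /k/ and /t/ form a stop–stop cluster, so [a] is inserted between them. /t/ and /p/ form a stop–stop cluster, so [a] is inserted between them. → [dudugatukatiatapo].
/dasuidgapduko/: /d/ and /g/ form a stop–stop cluster, so [a] is inserted between them. /p/ and /d/ form a stop–stop cluster, so [a] is inserted between them. → [dasuidagapaduko].
/nuzebdikeobpee/: /b/ and /d/ form a stop–stop cluster, so [a] is inserted between them. /b/ and /p/ form a stop–stop cluster, so [a] is inserted between them. → [nuzebadikeobapee].
/raopdubdolu/: /p/ and /d/ form a stop–stop cluster, so [a] is inserted between them. /b/ and /d/ form a stop–stop cluster, so [a] is inserted between them. → [raopadubadolu].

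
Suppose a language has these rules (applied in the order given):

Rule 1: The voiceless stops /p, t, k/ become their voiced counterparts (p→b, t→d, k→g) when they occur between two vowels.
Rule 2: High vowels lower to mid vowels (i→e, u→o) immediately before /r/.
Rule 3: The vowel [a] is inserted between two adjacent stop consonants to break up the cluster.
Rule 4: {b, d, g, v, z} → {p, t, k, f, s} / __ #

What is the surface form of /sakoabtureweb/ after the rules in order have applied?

sagoabatorewep

Rule 1 (intervocalic voicing): /k/ is a voiceless stop between vowels /a/ and /o/, so it voices to [g]. /sakoabtureweb/ → sagoabtureweb.
Rule 2 (pre-rhotic lowering): /u/ is a high vowel immediately before /r/, so it lowers to [o]. /sagoabtureweb/ → sagoabtoreweb.
Rule 3 (stop-cluster a-epenthesis): /b/ and /t/ form a stop–stop cluster, so [a] is inserted between them. /sagoabtoreweb/ → sagoabatoreweb.
Rule 4 (final devoicing): /b/ is a voiced obstruent in word-final position, so it devoices to [p]. /sagoabatoreweb/ → sagoabatorewep.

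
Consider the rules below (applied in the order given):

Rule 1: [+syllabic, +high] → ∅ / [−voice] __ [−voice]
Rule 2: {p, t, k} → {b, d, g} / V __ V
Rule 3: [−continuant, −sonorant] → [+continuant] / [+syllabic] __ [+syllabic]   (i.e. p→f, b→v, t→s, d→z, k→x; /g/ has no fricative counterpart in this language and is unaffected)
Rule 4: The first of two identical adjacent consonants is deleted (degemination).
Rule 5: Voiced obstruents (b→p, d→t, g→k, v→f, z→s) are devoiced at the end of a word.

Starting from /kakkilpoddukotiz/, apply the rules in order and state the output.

Rule 1 (high vowel syncope): no segment meets the environment; /kakkilpoddukotiz/ is unchanged.
Rule 2 (intervocalic voicing): /k/ is a voiceless stop between vowels /u/ and /o/, so it voices to [g]. /t/ is a voiceless stop between vowels /o/ and /i/, so it voices to [d]. /kakkilpoddukotiz/ → kakkilpoddugodiz.
Rule 3 (intervocalic spirantization): /d/ is a stop between vowels /o/ and /i/, so it spirantizes to the fricative [z]. /kakkilpoddugodiz/ → kakkilpoddugoziz.
Rule 4 (degemination): /kk/ is a geminate; the first /k/ deletes. /dd/ is a geminate; the first /d/ deletes. /kakkilpoddugoziz/ → kakilpodugoziz.
Rule 5 (final devoicing): /z/ is a voiced obstruent in word-final position, so it devoices to [s]. /kakilpodugoziz/ → kakilpodugozis.

kakilpodugozis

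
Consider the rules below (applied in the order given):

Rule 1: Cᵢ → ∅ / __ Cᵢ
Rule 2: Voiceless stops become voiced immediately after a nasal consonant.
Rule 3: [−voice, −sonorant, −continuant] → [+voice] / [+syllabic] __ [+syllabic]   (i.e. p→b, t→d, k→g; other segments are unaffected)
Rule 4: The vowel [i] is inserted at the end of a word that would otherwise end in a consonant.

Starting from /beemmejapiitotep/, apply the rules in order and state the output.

Rule 1 (degemination): /mm/ is a geminate; the first /m/ deletes. /beemmejapiitotep/ → beemejapiitotep.
Rule 2 (post-nasal voicing): no segment meets the environment; /beemejapiitotep/ is unchanged.
Rule 3 (intervocalic voicing): /p/ is a voiceless stop between vowels /a/ and /i/, so it voices to [b]. /t/ is a voiceless stop between vowels /i/ and /o/, so it voices to [d]. /t/ is a voiceless stop between vowels /o/ and /e/, so it voices to [d]. /beemejapiitotep/ → beemejabiidodep.
Rule 4 (final i-epenthesis): the form ends in the consonant /p/, so [i] is inserted word-finally. /beemejabiidodep/ → beemejabiidodepi.

beemejabiidodepi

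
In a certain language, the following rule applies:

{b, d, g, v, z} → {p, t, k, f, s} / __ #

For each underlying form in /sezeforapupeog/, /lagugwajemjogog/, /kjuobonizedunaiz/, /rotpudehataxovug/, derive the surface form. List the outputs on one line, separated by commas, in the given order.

sezeforapupeok, lagugwajemjogok, kjuobonizedunais, rotpudehataxovuk

/sezeforapupeog/: /g/ is a voiced obstruent in word-final position, so it devoices to [k]. → [sezeforapupeok].
/lagugwajemjogog/: /g/ is a voiced obstruent in word-final position, so it devoices to [k]. → [lagugwajemjogok].
/kjuobonizedunaiz/: /z/ is a voiced obstruent in word-final position, so it devoices to [s]. → [kjuobonizedunais].
/rotpudehataxovug/: /g/ is a voiced obstruent in word-final position, so it devoices to [k]. → [rotpudehataxovuk].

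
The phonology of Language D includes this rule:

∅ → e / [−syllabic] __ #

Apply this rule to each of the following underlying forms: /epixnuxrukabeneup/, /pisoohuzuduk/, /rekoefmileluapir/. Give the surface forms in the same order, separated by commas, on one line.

epixnuxrukabeneupe, pisoohuzuduke, rekoefmileluapire

/epixnuxrukabeneup/: the form ends in the consonant /p/, so [e] is inserted word-finally. → [epixnuxrukabeneupe].
/pisoohuzuduk/: the form ends in the consonant /k/, so [e] is inserted word-finally. → [pisoohuzuduke].
/rekoefmileluapir/: the form ends in the consonant /r/, so [e] is inserted word-finally. → [rekoefmileluapire].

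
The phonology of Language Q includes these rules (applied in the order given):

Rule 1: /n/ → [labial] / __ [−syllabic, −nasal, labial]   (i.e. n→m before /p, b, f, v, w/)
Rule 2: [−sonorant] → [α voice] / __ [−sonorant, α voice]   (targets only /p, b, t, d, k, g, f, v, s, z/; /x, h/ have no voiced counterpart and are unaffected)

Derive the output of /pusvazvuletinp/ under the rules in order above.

puzvazvuletimp

Rule 1 (nasal place assimilation): /n/ precedes the labial consonant /p/, so it assimilates in place to [m]. /pusvazvuletinp/ → pusvazvuletimp.
Rule 2 (regressive voicing assimilation): /s/ precedes the voiced obstruent /v/, so it voices to [z] by assimilation. /pusvazvuletimp/ → puzvazvuletimp.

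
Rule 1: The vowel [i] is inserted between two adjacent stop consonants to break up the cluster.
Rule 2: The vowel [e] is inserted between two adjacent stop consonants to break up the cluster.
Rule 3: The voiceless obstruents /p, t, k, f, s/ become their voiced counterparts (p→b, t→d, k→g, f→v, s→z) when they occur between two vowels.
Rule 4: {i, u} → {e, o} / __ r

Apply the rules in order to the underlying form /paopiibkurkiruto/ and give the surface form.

Rule 1 (stop-cluster i-epenthesis): /b/ and /k/ form a stop–stop cluster, so [i] is inserted between them. /paopiibkurkiruto/ → paopiibikurkiruto.
Rule 2 (stop-cluster e-epenthesis): no segment meets the environment; /paopiibikurkiruto/ is unchanged.
Rule 3 (intervocalic voicing): /p/ is a voiceless obstruent between vowels /o/ and /i/, so it voices to [b]. /k/ is a voiceless obstruent between vowels /i/ and /u/, so it voices to [g]. /t/ is a voiceless obstruent between vowels /u/ and /o/, so it voices to [d]. /paopiibikurkiruto/ → paobiibigurkirudo.
Rule 4 (pre-rhotic lowering): /u/ is a high vowel immediately before /r/, so it lowers to [o]. /i/ is a high vowel immediately before /r/, so it lowers to [e]. /paobiibigurkirudo/ → paobiibigorkerudo.

paobiibigorkerudo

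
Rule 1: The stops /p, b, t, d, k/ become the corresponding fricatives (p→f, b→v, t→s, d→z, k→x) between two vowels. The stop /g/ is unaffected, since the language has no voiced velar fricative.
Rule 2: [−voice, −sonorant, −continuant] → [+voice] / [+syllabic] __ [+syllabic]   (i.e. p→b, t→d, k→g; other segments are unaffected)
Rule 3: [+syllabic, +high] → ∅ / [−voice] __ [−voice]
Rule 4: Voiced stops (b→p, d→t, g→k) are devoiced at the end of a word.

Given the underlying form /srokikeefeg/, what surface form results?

Rule 1 (intervocalic spirantization): /k/ is a stop between vowels /o/ and /i/, so it spirantizes to the fricative [x]. /k/ is a stop between vowels /i/ and /e/, so it spirantizes to the fricative [x]. /srokikeefeg/ → sroxixeefeg.
Rule 2 (intervocalic voicing): no segment meets the environment; /sroxixeefeg/ is unchanged.
Rule 3 (high vowel syncope): /i/ is a high vowel flanked by voiceless consonants /x/ and /x/, so it deletes. /sroxixeefeg/ → sroxxeefeg.
Rule 4 (final devoicing): /g/ is a voiced stop in word-final position, so it devoices to [k]. /sroxxeefeg/ → sroxxeefek.

sroxxeefek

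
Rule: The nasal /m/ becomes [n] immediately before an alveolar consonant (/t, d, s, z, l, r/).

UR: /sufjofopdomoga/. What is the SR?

sufjofopdomoga

No segment of /sufjofopdomoga/ meets the structural description of the rule, so the form surfaces unchanged.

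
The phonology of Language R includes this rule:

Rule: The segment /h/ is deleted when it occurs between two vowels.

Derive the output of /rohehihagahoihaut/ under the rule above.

/h/ occurs between vowels /o/ and /e/, so it deletes.
/h/ occurs between vowels /e/ and /i/, so it deletes.
/h/ occurs between vowels /i/ and /a/, so it deletes.
/h/ occurs between vowels /a/ and /o/, so it deletes.
/h/ occurs between vowels /i/ and /a/, so it deletes.
Surface form: [roeiagaoiaut].

roeiagaoiaut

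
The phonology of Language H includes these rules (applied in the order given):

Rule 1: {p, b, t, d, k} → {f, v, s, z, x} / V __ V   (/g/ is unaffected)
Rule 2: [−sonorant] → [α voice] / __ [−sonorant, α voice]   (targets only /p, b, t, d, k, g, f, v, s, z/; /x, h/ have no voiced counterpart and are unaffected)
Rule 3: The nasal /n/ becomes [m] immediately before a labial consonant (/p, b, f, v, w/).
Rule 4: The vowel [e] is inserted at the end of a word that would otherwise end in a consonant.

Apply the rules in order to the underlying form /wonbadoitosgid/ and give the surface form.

Rule 1 (intervocalic spirantization): /d/ is a stop between vowels /a/ and /o/, so it spirantizes to the fricative [z]. /t/ is a stop between vowels /i/ and /o/, so it spirantizes to the fricative [s]. /wonbadoitosgid/ → wonbazoisosgid.
Rule 2 (regressive voicing assimilation): /s/ precedes the voiced obstruent /g/, so it voices to [z] by assimilation. /wonbazoisosgid/ → wonbazoisozgid.
Rule 3 (nasal place assimilation): /n/ precedes the labial consonant /b/, so it assimilates in place to [m]. /wonbazoisozgid/ → wombazoisozgid.
Rule 4 (final e-epenthesis): the form ends in the consonant /d/, so [e] is inserted word-finally. /wombazoisozgid/ → wombazoisozgide.

wombazoisozgide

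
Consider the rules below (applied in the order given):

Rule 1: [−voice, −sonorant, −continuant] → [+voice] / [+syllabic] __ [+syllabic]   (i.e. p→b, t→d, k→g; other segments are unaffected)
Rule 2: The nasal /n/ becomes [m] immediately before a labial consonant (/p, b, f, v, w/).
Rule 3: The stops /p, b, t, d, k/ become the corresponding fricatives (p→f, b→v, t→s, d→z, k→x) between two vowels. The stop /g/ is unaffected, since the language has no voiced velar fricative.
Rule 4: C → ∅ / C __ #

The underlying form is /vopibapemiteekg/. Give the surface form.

vovivavemizeek

Rule 1 (intervocalic voicing): /p/ is a voiceless stop between vowels /o/ and /i/, so it voices to [b]. /p/ is a voiceless stop between vowels /a/ and /e/, so it voices to [b]. /t/ is a voiceless stop between vowels /i/ and /e/, so it voices to [d]. /vopibapemiteekg/ → vobibabemideekg.
Rule 2 (nasal place assimilation): no segment meets the environment; /vobibabemideekg/ is unchanged.
Rule 3 (intervocalic spirantization): /b/ is a stop between vowels /o/ and /i/, so it spirantizes to the fricative [v]. /b/ is a stop between vowels /i/ and /a/, so it spirantizes to the fricative [v]. /b/ is a stop between vowels /a/ and /e/, so it spirantizes to the fricative [v]. /d/ is a stop between vowels /i/ and /e/, so it spirantizes to the fricative [z]. /vobibabemideekg/ → vovivavemizeekg.
Rule 4 (final cluster simplification): /g/ is the second consonant of a word-final cluster /kg/, so it deletes. /vovivavemizeekg/ → vovivavemizeek.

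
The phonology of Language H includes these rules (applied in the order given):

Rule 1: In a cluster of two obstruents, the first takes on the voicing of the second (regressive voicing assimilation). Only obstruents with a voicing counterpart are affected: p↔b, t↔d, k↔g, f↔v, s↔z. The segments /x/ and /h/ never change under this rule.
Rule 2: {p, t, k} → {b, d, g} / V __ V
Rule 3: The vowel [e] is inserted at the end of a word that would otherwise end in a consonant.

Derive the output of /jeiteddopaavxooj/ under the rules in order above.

jeideddobaafxooje

Rule 1 (regressive voicing assimilation): /v/ precedes the voiceless obstruent /x/, so it devoices to [f] by assimilation. /jeiteddopaavxooj/ → jeiteddopaafxooj.
Rule 2 (intervocalic voicing): /t/ is a voiceless stop between vowels /i/ and /e/, so it voices to [d]. /p/ is a voiceless stop between vowels /o/ and /a/, so it voices to [b]. /jeiteddopaafxooj/ → jeideddobaafxooj.
Rule 3 (final e-epenthesis): the form ends in the consonant /j/, so [e] is inserted word-finally. /jeideddobaafxooj/ → jeideddobaafxooje.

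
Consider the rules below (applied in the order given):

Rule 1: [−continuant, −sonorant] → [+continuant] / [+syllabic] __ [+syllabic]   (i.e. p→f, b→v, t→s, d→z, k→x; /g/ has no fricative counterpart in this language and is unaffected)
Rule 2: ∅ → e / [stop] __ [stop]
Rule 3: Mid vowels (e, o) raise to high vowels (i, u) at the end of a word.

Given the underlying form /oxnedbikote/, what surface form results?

Rule 1 (intervocalic spirantization): /k/ is a stop between vowels /i/ and /o/, so it spirantizes to the fricative [x]. /t/ is a stop between vowels /o/ and /e/, so it spirantizes to the fricative [s]. /oxnedbikote/ → oxnedbixose.
Rule 2 (stop-cluster e-epenthesis): /d/ and /b/ form a stop–stop cluster, so [e] is inserted between them. /oxnedbixose/ → oxnedebixose.
Rule 3 (final vowel raising): /e/ is a mid vowel in word-final position, so it raises to [i]. /oxnedebixose/ → oxnedebixosi.

oxnedebixosi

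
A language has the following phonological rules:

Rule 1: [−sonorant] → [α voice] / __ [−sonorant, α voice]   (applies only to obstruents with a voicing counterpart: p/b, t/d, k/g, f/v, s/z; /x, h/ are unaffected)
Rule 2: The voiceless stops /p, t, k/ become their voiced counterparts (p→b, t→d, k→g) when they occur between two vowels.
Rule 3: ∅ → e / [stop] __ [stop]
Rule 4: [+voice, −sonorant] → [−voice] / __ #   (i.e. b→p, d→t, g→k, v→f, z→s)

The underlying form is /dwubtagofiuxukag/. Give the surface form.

Rule 1 (regressive voicing assimilation): /b/ precedes the voiceless obstruent /t/, so it devoices to [p] by assimilation. /dwubtagofiuxukag/ → dwuptagofiuxukag.
Rule 2 (intervocalic voicing): /k/ is a voiceless stop between vowels /u/ and /a/, so it voices to [g]. /dwuptagofiuxukag/ → dwuptagofiuxugag.
Rule 3 (stop-cluster e-epenthesis): /p/ and /t/ form a stop–stop cluster, so [e] is inserted between them. /dwuptagofiuxugag/ → dwupetagofiuxugag.
Rule 4 (final devoicing): /g/ is a voiced obstruent in word-final position, so it devoices to [k]. /dwupetagofiuxugag/ → dwupetagofiuxugak.

dwupetagofiuxugak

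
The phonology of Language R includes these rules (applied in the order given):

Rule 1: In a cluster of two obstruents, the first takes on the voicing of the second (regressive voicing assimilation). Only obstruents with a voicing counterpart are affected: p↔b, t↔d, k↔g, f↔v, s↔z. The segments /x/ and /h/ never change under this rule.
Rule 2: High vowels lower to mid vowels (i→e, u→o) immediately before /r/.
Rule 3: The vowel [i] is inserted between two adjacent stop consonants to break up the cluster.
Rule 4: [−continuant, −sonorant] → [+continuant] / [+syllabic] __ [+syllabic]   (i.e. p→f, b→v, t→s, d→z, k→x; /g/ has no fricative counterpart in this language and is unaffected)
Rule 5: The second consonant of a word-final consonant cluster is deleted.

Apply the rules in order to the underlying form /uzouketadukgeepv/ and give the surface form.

uzouxesazugigeeb

Rule 1 (regressive voicing assimilation): /k/ precedes the voiced obstruent /g/, so it voices to [g] by assimilation. /p/ precedes the voiced obstruent /v/, so it voices to [b] by assimilation. /uzouketadukgeepv/ → uzouketaduggeebv.
Rule 2 (pre-rhotic lowering): no segment meets the environment; /uzouketaduggeebv/ is unchanged.
Rule 3 (stop-cluster i-epenthesis): /g/ and /g/ form a stop–stop cluster, so [i] is inserted between them. /uzouketaduggeebv/ → uzouketadugigeebv.
Rule 4 (intervocalic spirantization): /k/ is a stop between vowels /u/ and /e/, so it spirantizes to the fricative [x]. /t/ is a stop between vowels /e/ and /a/, so it spirantizes to the fricative [s]. /d/ is a stop between vowels /a/ and /u/, so it spirantizes to the fricative [z]. /uzouketadugigeebv/ → uzouxesazugigeebv.
Rule 5 (final cluster simplification): /v/ is the second consonant of a word-final cluster /bv/, so it deletes. /uzouxesazugigeebv/ → uzouxesazugigeeb.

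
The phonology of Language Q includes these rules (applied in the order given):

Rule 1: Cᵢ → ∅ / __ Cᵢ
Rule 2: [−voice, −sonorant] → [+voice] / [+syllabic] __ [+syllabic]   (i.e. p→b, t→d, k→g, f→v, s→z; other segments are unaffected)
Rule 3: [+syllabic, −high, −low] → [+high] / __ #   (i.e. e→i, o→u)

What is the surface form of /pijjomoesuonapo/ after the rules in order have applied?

pijomoezuonabu

Rule 1 (degemination): /jj/ is a geminate; the first /j/ deletes. /pijjomoesuonapo/ → pijomoesuonapo.
Rule 2 (intervocalic voicing): /s/ is a voiceless obstruent between vowels /e/ and /u/, so it voices to [z]. /p/ is a voiceless obstruent between vowels /a/ and /o/, so it voices to [b]. /pijomoesuonapo/ → pijomoezuonabo.
Rule 3 (final vowel raising): /o/ is a mid vowel in word-final position, so it raises to [u]. /pijomoezuonabo/ → pijomoezuonabu.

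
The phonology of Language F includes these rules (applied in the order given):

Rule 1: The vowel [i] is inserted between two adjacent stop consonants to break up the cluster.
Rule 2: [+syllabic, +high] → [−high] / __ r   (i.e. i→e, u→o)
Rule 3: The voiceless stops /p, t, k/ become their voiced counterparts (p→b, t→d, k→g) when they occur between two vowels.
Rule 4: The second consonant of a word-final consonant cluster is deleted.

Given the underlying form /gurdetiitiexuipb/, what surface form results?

Rule 1 (stop-cluster i-epenthesis): /p/ and /b/ form a stop–stop cluster, so [i] is inserted between them. /gurdetiitiexuipb/ → gurdetiitiexuipib.
Rule 2 (pre-rhotic lowering): /u/ is a high vowel immediately before /r/, so it lowers to [o]. /gurdetiitiexuipib/ → gordetiitiexuipib.
Rule 3 (intervocalic voicing): /t/ is a voiceless stop between vowels /e/ and /i/, so it voices to [d]. /t/ is a voiceless stop between vowels /i/ and /i/, so it voices to [d]. /p/ is a voiceless stop between vowels /i/ and /i/, so it voices to [b]. /gordetiitiexuipib/ → gordediidiexuibib.
Rule 4 (final cluster simplification): no segment meets the environment; /gordediidiexuibib/ is unchanged.

gordediidiexuibib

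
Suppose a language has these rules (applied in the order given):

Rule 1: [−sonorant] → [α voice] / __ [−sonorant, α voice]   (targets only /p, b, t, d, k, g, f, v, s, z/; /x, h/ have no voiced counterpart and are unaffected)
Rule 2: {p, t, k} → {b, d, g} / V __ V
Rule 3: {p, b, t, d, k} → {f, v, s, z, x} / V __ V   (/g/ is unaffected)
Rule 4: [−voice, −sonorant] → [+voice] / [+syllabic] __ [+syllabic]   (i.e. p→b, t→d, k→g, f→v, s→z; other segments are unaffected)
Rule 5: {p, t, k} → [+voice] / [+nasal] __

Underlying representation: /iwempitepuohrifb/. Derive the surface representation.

iwembizevuohrivb

Rule 1 (regressive voicing assimilation): /f/ precedes the voiced obstruent /b/, so it voices to [v] by assimilation. /iwempitepuohrifb/ → iwempitepuohrivb.
Rule 2 (intervocalic voicing): /t/ is a voiceless stop between vowels /i/ and /e/, so it voices to [d]. /p/ is a voiceless stop between vowels /e/ and /u/, so it voices to [b]. /iwempitepuohrivb/ → iwempidebuohrivb.
Rule 3 (intervocalic spirantization): /d/ is a stop between vowels /i/ and /e/, so it spirantizes to the fricative [z]. /b/ is a stop between vowels /e/ and /u/, so it spirantizes to the fricative [v]. /iwempidebuohrivb/ → iwempizevuohrivb.
Rule 4 (intervocalic voicing): no segment meets the environment; /iwempizevuohrivb/ is unchanged.
Rule 5 (post-nasal voicing): /p/ is a voiceless stop immediately after the nasal /m/, so it voices to [b]. /iwempizevuohrivb/ → iwembizevuohrivb.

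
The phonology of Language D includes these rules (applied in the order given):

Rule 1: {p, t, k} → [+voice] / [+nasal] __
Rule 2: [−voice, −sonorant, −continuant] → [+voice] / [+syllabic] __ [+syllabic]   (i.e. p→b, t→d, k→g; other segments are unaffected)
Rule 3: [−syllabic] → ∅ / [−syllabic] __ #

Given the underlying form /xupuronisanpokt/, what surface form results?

Rule 1 (post-nasal voicing): /p/ is a voiceless stop immediately after the nasal /n/, so it voices to [b]. /xupuronisanpokt/ → xupuronisanbokt.
Rule 2 (intervocalic voicing): /p/ is a voiceless stop between vowels /u/ and /u/, so it voices to [b]. /xupuronisanbokt/ → xuburonisanbokt.
Rule 3 (final cluster simplification): /t/ is the second consonant of a word-final cluster /kt/, so it deletes. /xuburonisanbokt/ → xuburonisanbok.

xuburonisanbok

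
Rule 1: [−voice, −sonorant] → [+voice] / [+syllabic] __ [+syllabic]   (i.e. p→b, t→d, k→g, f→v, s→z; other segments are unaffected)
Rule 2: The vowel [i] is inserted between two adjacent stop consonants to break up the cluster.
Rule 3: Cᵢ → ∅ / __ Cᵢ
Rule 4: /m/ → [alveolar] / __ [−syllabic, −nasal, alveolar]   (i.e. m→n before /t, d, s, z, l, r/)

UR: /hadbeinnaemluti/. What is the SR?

Rule 1 (intervocalic voicing): /t/ is a voiceless obstruent between vowels /u/ and /i/, so it voices to [d]. /hadbeinnaemluti/ → hadbeinnaemludi.
Rule 2 (stop-cluster i-epenthesis): /d/ and /b/ form a stop–stop cluster, so [i] is inserted between them. /hadbeinnaemludi/ → hadibeinnaemludi.
Rule 3 (degemination): /nn/ is a geminate; the first /n/ deletes. /hadibeinnaemludi/ → hadibeinaemludi.
Rule 4 (nasal place assimilation): /m/ precedes the alveolar consonant /l/, so it assimilates in place to [n]. /hadibeinaemludi/ → hadibeinaenludi.

hadibeinaenludi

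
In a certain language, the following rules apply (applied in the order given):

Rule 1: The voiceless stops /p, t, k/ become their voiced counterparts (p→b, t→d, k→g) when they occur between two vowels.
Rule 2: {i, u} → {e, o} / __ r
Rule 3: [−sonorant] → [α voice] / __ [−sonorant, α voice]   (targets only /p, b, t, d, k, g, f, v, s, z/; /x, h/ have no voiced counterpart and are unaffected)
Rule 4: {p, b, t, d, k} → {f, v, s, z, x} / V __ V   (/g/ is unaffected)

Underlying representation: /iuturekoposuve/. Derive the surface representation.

Rule 1 (intervocalic voicing): /t/ is a voiceless stop between vowels /u/ and /u/, so it voices to [d]. /k/ is a voiceless stop between vowels /e/ and /o/, so it voices to [g]. /p/ is a voiceless stop between vowels /o/ and /o/, so it voices to [b]. /iuturekoposuve/ → iuduregobosuve.
Rule 2 (pre-rhotic lowering): /u/ is a high vowel immediately before /r/, so it lowers to [o]. /iuduregobosuve/ → iudoregobosuve.
Rule 3 (regressive voicing assimilation): no segment meets the environment; /iudoregobosuve/ is unchanged.
Rule 4 (intervocalic spirantization): /d/ is a stop between vowels /u/ and /o/, so it spirantizes to the fricative [z]. /b/ is a stop between vowels /o/ and /o/, so it spirantizes to the fricative [v]. /iudoregobosuve/ → iuzoregovosuve.

iuzoregovosuve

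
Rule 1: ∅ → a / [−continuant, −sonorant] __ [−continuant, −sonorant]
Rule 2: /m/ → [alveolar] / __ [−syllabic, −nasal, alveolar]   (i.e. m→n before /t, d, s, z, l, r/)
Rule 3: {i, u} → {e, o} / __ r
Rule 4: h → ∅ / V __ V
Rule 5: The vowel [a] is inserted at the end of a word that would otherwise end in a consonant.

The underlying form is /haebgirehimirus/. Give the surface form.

Rule 1 (stop-cluster a-epenthesis): /b/ and /g/ form a stop–stop cluster, so [a] is inserted between them. /haebgirehimirus/ → haebagirehimirus.
Rule 2 (nasal place assimilation): no segment meets the environment; /haebagirehimirus/ is unchanged.
Rule 3 (pre-rhotic lowering): /i/ is a high vowel immediately before /r/, so it lowers to [e]. /i/ is a high vowel immediately before /r/, so it lowers to [e]. /haebagirehimirus/ → haebagerehimerus.
Rule 4 (intervocalic h-deletion): /h/ occurs between vowels /e/ and /i/, so it deletes. /haebagerehimerus/ → haebagereimerus.
Rule 5 (final a-epenthesis): the form ends in the consonant /s/, so [a] is inserted word-finally. /haebagereimerus/ → haebagereimerusa.

haebagereimerusa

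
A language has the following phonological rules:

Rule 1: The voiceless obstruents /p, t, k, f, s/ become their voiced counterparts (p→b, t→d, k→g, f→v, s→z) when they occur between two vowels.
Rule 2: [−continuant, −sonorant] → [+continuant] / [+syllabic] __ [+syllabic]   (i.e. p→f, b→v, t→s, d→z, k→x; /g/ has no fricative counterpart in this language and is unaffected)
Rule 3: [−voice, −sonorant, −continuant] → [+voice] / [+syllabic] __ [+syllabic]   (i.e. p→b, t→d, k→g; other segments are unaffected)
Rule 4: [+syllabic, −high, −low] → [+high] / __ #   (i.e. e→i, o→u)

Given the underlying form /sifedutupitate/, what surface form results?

Rule 1 (intervocalic voicing): /f/ is a voiceless obstruent between vowels /i/ and /e/, so it voices to [v]. /t/ is a voiceless obstruent between vowels /u/ and /u/, so it voices to [d]. /p/ is a voiceless obstruent between vowels /u/ and /i/, so it voices to [b]. /t/ is a voiceless obstruent between vowels /i/ and /a/, so it voices to [d]. /t/ is a voiceless obstruent between vowels /a/ and /e/, so it voices to [d]. /sifedutupitate/ → sivedudubidade.
Rule 2 (intervocalic spirantization): /d/ is a stop between vowels /e/ and /u/, so it spirantizes to the fricative [z]. /d/ is a stop between vowels /u/ and /u/, so it spirantizes to the fricative [z]. /b/ is a stop between vowels /u/ and /i/, so it spirantizes to the fricative [v]. /d/ is a stop between vowels /i/ and /a/, so it spirantizes to the fricative [z]. /d/ is a stop between vowels /a/ and /e/, so it spirantizes to the fricative [z]. /sivedudubidade/ → sivezuzuvizaze.
Rule 3 (intervocalic voicing): no segment meets the environment; /sivezuzuvizaze/ is unchanged.
Rule 4 (final vowel raising): /e/ is a mid vowel in word-final position, so it raises to [i]. /sivezuzuvizaze/ → sivezuzuvizazi.

sivezuzuvizazi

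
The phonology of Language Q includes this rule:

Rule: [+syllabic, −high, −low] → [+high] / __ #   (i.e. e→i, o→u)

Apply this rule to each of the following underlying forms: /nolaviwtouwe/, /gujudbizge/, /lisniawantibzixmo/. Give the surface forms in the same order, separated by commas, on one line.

nolaviwtouwi, gujudbizgi, lisniawantibzixmu

/nolaviwtouwe/: /e/ is a mid vowel in word-final position, so it raises to [i]. → [nolaviwtouwi].
/gujudbizge/: /e/ is a mid vowel in word-final position, so it raises to [i]. → [gujudbizgi].
/lisniawantibzixmo/: /o/ is a mid vowel in word-final position, so it raises to [u]. → [lisniawantibzixmu].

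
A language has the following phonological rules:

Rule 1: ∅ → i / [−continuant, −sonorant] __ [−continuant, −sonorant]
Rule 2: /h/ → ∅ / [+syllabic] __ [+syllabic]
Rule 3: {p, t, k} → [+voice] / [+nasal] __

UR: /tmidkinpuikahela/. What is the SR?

Rule 1 (stop-cluster i-epenthesis): /d/ and /k/ form a stop–stop cluster, so [i] is inserted between them. /tmidkinpuikahela/ → tmidikinpuikahela.
Rule 2 (intervocalic h-deletion): /h/ occurs between vowels /a/ and /e/, so it deletes. /tmidikinpuikahela/ → tmidikinpuikaela.
Rule 3 (post-nasal voicing): /p/ is a voiceless stop immediately after the nasal /n/, so it voices to [b]. /tmidikinpuikaela/ → tmidikinbuikaela.

tmidikinbuikaela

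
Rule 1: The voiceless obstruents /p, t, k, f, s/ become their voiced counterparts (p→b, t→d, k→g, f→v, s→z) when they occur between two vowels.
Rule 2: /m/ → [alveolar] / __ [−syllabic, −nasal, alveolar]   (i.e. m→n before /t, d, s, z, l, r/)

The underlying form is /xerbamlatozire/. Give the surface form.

Rule 1 (intervocalic voicing): /t/ is a voiceless obstruent between vowels /a/ and /o/, so it voices to [d]. /xerbamlatozire/ → xerbamladozire.
Rule 2 (nasal place assimilation): /m/ precedes the alveolar consonant /l/, so it assimilates in place to [n]. /xerbamladozire/ → xerbanladozire.

xerbanladozire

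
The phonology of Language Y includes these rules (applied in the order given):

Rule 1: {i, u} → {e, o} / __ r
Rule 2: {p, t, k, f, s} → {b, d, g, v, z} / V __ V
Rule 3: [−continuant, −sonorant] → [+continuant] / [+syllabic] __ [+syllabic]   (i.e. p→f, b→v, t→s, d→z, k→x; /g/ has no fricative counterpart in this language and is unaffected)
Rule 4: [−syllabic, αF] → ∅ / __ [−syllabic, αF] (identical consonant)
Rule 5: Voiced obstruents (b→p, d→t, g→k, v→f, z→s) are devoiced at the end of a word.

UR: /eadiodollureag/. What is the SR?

eaziozoloreak

Rule 1 (pre-rhotic lowering): /u/ is a high vowel immediately before /r/, so it lowers to [o]. /eadiodollureag/ → eadiodolloreag.
Rule 2 (intervocalic voicing): no segment meets the environment; /eadiodolloreag/ is unchanged.
Rule 3 (intervocalic spirantization): /d/ is a stop between vowels /a/ and /i/, so it spirantizes to the fricative [z]. /d/ is a stop between vowels /o/ and /o/, so it spirantizes to the fricative [z]. /eadiodolloreag/ → eaziozolloreag.
Rule 4 (degemination): /ll/ is a geminate; the first /l/ deletes. /eaziozolloreag/ → eaziozoloreag.
Rule 5 (final devoicing): /g/ is a voiced obstruent in word-final position, so it devoices to [k]. /eaziozoloreag/ → eaziozoloreak.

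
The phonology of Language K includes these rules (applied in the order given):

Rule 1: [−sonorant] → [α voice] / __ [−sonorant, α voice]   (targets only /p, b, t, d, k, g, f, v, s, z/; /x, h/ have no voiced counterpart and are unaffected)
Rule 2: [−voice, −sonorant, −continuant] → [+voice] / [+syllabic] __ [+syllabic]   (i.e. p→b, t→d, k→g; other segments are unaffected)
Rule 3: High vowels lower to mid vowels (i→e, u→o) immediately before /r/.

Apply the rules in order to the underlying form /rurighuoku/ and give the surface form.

rorikhuogu

Rule 1 (regressive voicing assimilation): /g/ precedes the voiceless obstruent /h/, so it devoices to [k] by assimilation. /rurighuoku/ → rurikhuoku.
Rule 2 (intervocalic voicing): /k/ is a voiceless stop between vowels /o/ and /u/, so it voices to [g]. /rurikhuoku/ → rurikhuogu.
Rule 3 (pre-rhotic lowering): /u/ is a high vowel immediately before /r/, so it lowers to [o]. /rurikhuogu/ → rorikhuogu.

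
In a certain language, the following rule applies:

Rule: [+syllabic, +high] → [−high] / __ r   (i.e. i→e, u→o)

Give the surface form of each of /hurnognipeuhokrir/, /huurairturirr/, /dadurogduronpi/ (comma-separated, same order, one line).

/hurnognipeuhokrir/: /u/ is a high vowel immediately before /r/, so it lowers to [o]. /i/ is a high vowel immediately before /r/, so it lowers to [e]. → [hornognipeuhokrer].
/huurairturirr/: /u/ is a high vowel immediately before /r/, so it lowers to [o]. /i/ is a high vowel immediately before /r/, so it lowers to [e]. /u/ is a high vowel immediately before /r/, so it lowers to [o]. /i/ is a high vowel immediately before /r/, so it lowers to [e]. → [huoraertorerr].
/dadurogduronpi/: /u/ is a high vowel immediately before /r/, so it lowers to [o]. /u/ is a high vowel immediately before /r/, so it lowers to [o]. → [dadorogdoronpi].

hornognipeuhokrer, huoraertorerr, dadorogdoronpi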